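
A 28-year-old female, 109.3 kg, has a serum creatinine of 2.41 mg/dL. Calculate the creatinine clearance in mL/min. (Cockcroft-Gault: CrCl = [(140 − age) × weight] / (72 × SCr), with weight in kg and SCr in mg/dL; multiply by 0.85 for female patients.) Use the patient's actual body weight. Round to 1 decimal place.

60.0 mL/min

CrCl = (140 − 28) × 109.3 / (72 × 2.41) × 0.85 = 12241.6 / 173.52 × 0.85 ≈ 60.0 mL/min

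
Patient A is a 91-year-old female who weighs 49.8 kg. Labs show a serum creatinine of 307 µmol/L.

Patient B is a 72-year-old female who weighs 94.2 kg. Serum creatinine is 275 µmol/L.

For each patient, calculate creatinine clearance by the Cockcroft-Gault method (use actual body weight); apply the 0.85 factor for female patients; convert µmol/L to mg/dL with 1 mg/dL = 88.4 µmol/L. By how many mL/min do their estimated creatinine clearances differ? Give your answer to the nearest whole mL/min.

16 mL/min

Patient A: SCr = 307 / 88.4 = 3.473 mg/dL
Patient A: CrCl = (140 − 91) × 49.8 / (72 × 3.473) × 0.85 = 2440.2 / 250.06 × 0.85 ≈ 8.3 mL/min
Patient B: SCr = 275 / 88.4 = 3.111 mg/dL
Patient B: CrCl = (140 − 72) × 94.2 / (72 × 3.111) × 0.85 = 6405.6 / 223.99 × 0.85 ≈ 24.3 mL/min
|8.3 − 24.3| = 16.0 mL/min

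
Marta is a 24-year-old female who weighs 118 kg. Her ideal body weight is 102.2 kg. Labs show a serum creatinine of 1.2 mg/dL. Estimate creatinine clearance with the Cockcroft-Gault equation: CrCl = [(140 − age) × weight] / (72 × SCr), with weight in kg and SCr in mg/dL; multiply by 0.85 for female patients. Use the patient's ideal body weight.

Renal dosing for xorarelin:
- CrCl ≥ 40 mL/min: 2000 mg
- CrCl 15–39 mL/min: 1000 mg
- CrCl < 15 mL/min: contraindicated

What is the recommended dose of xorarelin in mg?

2000 mg

CrCl = (140 − 24) × 102.2 / (72 × 1.2) × 0.85 = 11855.2 / 86.40 × 0.85 ≈ 116.6 mL/min
CrCl ≈ 117 mL/min → bracket ≥ 40 mL/min.
Dose for this bracket: 2000 mg.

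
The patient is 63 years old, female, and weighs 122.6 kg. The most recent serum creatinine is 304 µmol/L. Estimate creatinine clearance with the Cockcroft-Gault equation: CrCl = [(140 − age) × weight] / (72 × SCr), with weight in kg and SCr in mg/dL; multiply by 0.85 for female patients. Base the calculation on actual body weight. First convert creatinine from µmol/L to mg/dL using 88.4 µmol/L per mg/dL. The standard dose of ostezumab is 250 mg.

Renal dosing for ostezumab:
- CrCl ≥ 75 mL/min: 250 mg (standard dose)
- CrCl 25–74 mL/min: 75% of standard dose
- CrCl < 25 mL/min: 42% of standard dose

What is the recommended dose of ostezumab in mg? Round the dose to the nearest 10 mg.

190 mg

SCr = 304 / 88.4 = 3.439 mg/dL
CrCl = (140 − 63) × 122.6 / (72 × 3.439) × 0.85 = 9440.2 / 247.61 × 0.85 ≈ 32.4 mL/min
CrCl ≈ 32 mL/min → bracket 25–74 mL/min.
75% of 250 mg = 187.5 mg → 190 mg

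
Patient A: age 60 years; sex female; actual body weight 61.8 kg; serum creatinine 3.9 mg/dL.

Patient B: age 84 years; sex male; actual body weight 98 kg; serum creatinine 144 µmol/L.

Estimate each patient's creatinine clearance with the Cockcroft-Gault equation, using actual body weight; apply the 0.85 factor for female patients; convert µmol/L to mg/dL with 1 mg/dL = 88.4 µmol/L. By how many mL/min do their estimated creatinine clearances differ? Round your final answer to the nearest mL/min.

32 mL/min

Patient A: CrCl = (140 − 60) × 61.8 / (72 × 3.9) × 0.85 = 4944.0 / 280.80 × 0.85 ≈ 15.0 mL/min
Patient B: SCr = 144 / 88.4 = 1.629 mg/dL
Patient B: CrCl = (140 − 84) × 98 / (72 × 1.629) = 5488.0 / 117.29 ≈ 46.8 mL/min
|15.0 − 46.8| = 31.8 mL/min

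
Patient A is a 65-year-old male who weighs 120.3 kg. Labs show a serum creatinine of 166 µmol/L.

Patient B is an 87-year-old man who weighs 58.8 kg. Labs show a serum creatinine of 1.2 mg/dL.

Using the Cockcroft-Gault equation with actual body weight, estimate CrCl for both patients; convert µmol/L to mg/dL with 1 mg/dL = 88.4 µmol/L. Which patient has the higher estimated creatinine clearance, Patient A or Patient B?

Patient A

Patient A: SCr = 166 / 88.4 = 1.878 mg/dL
Patient A: CrCl = (140 − 65) × 120.3 / (72 × 1.878) = 9022.5 / 135.22 ≈ 66.7 mL/min
Patient B: CrCl = (140 − 87) × 58.8 / (72 × 1.2) = 3116.4 / 86.40 ≈ 36.1 mL/min
66.7 vs 36.1 mL/min → Patient A is higher.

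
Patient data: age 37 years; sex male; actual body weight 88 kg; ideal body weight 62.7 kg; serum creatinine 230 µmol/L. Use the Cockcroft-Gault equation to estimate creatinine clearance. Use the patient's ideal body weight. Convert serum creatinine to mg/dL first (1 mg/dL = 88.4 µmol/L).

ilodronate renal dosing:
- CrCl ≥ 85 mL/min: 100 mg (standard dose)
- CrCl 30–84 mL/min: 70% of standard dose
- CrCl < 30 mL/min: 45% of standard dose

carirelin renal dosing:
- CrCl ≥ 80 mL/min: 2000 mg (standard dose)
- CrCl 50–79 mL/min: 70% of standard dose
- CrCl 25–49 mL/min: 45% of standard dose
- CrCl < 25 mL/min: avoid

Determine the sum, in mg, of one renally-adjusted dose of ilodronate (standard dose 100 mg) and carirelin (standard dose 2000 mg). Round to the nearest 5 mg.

SCr = 230 / 88.4 = 2.602 mg/dL
CrCl = (140 − 37) × 62.7 / (72 × 2.602) = 6458.1 / 187.34 ≈ 34.5 mL/min
CrCl ≈ 34 mL/min.
ilodronate: 30–84 mL/min → 70% of 100 mg = 70 mg.
carirelin: 25–49 mL/min → 45% of 2000 mg = 900 mg.
Total = 70 + 900 = 970 mg.

970 mg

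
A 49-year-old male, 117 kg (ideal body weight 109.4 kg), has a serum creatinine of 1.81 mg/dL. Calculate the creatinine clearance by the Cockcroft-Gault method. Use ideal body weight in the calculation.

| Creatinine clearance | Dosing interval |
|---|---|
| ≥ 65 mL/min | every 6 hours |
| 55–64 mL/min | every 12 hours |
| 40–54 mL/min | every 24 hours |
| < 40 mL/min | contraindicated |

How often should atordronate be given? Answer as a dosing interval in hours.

every 6 hours

CrCl = (140 − 49) × 109.4 / (72 × 1.81) = 9955.4 / 130.32 ≈ 76.4 mL/min
CrCl ≈ 76 mL/min → bracket ≥ 65 mL/min → every 6 hours.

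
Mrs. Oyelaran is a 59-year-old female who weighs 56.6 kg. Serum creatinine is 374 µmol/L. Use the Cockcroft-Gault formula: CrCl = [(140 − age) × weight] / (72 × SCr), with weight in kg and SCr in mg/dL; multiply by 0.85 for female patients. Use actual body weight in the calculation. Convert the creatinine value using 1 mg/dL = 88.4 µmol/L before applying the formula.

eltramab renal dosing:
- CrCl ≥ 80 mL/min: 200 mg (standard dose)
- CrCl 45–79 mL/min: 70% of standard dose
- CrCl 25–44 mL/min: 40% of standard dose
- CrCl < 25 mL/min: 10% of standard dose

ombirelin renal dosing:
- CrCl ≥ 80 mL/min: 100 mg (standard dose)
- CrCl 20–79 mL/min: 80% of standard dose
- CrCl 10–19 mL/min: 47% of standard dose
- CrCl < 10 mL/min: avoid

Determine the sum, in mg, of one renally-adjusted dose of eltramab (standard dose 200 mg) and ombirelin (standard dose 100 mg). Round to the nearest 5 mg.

65 mg

SCr = 374 / 88.4 = 4.231 mg/dL
CrCl = (140 − 59) × 56.6 / (72 × 4.231) × 0.85 = 4584.6 / 304.63 × 0.85 ≈ 12.8 mL/min
CrCl ≈ 13 mL/min.
eltramab: < 25 mL/min → 10% of 200 mg = 20 mg.
ombirelin: 10–19 mL/min → 47% of 100 mg = 47 mg.
Total = 20 + 47 = 67 mg.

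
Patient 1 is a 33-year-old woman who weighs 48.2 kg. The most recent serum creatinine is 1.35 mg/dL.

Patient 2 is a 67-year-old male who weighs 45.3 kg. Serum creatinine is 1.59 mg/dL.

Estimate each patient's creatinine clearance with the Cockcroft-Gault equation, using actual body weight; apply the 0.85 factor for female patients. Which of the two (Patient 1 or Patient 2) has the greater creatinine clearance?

Patient 1: CrCl = (140 − 33) × 48.2 / (72 × 1.35) × 0.85 = 5157.4 / 97.20 × 0.85 ≈ 45.1 mL/min
Patient 2: CrCl = (140 − 67) × 45.3 / (72 × 1.59) = 3306.9 / 114.48 ≈ 28.9 mL/min
45.1 vs 28.9 mL/min → Patient 1 is higher.

Patient 1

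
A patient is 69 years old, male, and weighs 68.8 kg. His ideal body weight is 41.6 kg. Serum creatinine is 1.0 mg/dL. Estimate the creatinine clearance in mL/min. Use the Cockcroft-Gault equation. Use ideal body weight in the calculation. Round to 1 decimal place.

41.0 mL/min

CrCl = (140 − 69) × 41.6 / (72 × 1) = 2953.6 / 72.00 ≈ 41.0 mL/min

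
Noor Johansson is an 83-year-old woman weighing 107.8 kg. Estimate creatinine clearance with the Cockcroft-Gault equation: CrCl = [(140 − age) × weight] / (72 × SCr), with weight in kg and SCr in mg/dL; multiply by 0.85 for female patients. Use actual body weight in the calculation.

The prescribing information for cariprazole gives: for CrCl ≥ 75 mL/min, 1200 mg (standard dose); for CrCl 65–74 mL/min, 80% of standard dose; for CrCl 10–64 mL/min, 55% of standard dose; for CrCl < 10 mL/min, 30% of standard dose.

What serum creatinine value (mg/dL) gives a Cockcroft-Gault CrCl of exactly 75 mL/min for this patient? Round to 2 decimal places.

Standard dose requires CrCl ≥ 75 mL/min.
Set (140 − 83) × 107.8 × 0.85 / (72 × SCr) = 75
SCr = (140 − 83) × 107.8 × 0.85 / (72 × 75) = 0.967 mg/dL

0.97 mg/dL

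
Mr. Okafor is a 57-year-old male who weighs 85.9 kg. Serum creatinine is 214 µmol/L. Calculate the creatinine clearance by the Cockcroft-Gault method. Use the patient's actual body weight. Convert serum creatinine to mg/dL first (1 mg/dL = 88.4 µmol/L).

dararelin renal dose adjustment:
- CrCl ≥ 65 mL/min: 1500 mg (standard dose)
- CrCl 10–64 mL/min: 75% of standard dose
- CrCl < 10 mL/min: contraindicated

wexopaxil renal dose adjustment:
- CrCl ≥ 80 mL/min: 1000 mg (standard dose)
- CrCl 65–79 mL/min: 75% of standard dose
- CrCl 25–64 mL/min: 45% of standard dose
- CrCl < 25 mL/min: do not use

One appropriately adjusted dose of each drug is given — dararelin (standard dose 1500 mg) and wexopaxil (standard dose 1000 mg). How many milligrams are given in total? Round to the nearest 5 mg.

SCr = 214 / 88.4 = 2.421 mg/dL
CrCl = (140 − 57) × 85.9 / (72 × 2.421) = 7129.7 / 174.31 ≈ 40.9 mL/min
CrCl ≈ 41 mL/min.
dararelin: 10–64 mL/min → 75% of 1500 mg = 1125 mg.
wexopaxil: 25–64 mL/min → 45% of 1000 mg = 450 mg.
Total = 1125 + 450 = 1575 mg.

1575 mg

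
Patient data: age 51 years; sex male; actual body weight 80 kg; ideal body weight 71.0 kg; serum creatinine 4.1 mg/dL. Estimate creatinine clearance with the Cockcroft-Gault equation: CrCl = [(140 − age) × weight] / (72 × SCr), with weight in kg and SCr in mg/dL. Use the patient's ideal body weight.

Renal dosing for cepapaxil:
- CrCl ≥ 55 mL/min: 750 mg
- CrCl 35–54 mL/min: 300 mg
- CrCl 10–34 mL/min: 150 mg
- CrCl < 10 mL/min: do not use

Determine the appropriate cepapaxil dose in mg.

150 mg

CrCl = (140 − 51) × 71 / (72 × 4.1) = 6319.0 / 295.20 ≈ 21.4 mL/min
CrCl ≈ 21 mL/min → bracket 10–34 mL/min.
Dose for this bracket: 150 mg.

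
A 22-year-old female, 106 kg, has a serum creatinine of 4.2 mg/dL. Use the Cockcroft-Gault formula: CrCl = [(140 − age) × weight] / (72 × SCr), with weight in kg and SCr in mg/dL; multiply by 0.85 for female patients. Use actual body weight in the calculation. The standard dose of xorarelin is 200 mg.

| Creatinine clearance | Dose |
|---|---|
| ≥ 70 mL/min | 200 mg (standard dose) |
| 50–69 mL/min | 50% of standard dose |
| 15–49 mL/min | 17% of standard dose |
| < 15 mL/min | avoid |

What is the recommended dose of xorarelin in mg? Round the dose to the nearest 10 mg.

30 mg

CrCl = (140 − 22) × 106 / (72 × 4.2) × 0.85 = 12508.0 / 302.40 × 0.85 ≈ 35.2 mL/min
CrCl ≈ 35 mL/min → bracket 15–49 mL/min.
17% of 200 mg = 34 mg → 30 mg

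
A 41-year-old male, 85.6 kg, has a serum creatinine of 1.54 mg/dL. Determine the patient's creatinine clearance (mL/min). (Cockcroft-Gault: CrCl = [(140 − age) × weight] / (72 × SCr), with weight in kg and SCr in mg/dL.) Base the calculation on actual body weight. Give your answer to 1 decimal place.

76.4 mL/min

CrCl = (140 − 41) × 85.6 / (72 × 1.54) = 8474.4 / 110.88 ≈ 76.4 mL/min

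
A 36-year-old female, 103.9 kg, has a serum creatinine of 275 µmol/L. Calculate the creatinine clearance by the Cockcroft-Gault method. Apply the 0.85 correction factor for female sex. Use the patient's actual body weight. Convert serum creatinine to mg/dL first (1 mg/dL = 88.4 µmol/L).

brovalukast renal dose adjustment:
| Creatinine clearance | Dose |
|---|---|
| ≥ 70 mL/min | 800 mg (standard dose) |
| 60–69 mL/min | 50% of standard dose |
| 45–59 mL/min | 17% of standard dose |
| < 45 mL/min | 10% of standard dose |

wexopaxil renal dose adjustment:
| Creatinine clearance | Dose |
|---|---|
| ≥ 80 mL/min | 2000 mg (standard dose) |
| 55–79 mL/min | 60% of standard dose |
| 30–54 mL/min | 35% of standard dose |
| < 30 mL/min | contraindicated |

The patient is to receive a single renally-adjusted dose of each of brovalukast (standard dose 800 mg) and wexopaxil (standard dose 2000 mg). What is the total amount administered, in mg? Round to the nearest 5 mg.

SCr = 275 / 88.4 = 3.111 mg/dL
CrCl = (140 − 36) × 103.9 / (72 × 3.111) × 0.85 = 10805.6 / 223.99 × 0.85 ≈ 41.0 mL/min
CrCl ≈ 41 mL/min.
brovalukast: < 45 mL/min → 10% of 800 mg = 80 mg.
wexopaxil: 30–54 mL/min → 35% of 2000 mg = 700 mg.
Total = 80 + 700 = 780 mg.

780 mg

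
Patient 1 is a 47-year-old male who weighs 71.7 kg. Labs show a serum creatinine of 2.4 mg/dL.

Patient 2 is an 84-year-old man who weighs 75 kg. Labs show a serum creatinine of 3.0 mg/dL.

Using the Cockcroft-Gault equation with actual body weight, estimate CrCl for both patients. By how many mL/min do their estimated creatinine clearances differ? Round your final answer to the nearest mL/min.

19 mL/min

Patient 1: CrCl = (140 − 47) × 71.7 / (72 × 2.4) = 6668.1 / 172.80 ≈ 38.6 mL/min
Patient 2: CrCl = (140 − 84) × 75 / (72 × 3) = 4200.0 / 216.00 ≈ 19.4 mL/min
|38.6 − 19.4| = 19.2 mL/min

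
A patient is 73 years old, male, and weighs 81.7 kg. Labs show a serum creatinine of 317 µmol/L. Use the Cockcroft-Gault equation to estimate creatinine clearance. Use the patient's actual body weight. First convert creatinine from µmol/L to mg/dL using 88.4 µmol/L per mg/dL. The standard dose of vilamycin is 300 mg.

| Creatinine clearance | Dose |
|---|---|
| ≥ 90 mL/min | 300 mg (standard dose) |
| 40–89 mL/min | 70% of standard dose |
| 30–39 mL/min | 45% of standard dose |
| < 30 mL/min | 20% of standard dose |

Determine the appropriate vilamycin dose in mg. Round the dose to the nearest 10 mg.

60 mg

SCr = 317 / 88.4 = 3.586 mg/dL
CrCl = (140 − 73) × 81.7 / (72 × 3.586) = 5473.9 / 258.19 ≈ 21.2 mL/min
CrCl ≈ 21 mL/min → bracket < 30 mL/min.
20% of 300 mg = 60 mg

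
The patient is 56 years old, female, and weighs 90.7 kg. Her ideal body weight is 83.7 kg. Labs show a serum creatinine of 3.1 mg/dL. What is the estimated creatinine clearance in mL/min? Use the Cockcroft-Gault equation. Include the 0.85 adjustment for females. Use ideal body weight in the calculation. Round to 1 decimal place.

26.8 mL/min

CrCl = (140 − 56) × 83.7 / (72 × 3.1) × 0.85 = 7030.8 / 223.20 × 0.85 ≈ 26.8 mL/min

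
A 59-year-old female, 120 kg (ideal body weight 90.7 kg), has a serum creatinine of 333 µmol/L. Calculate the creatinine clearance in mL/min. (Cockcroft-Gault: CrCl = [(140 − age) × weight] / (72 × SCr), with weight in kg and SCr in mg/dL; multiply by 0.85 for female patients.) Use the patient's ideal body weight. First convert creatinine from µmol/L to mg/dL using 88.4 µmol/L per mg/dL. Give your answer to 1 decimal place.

SCr = 333 / 88.4 = 3.767 mg/dL
CrCl = (140 − 59) × 90.7 / (72 × 3.767) × 0.85 = 7346.7 / 271.22 × 0.85 ≈ 23.0 mL/min

23.0 mL/min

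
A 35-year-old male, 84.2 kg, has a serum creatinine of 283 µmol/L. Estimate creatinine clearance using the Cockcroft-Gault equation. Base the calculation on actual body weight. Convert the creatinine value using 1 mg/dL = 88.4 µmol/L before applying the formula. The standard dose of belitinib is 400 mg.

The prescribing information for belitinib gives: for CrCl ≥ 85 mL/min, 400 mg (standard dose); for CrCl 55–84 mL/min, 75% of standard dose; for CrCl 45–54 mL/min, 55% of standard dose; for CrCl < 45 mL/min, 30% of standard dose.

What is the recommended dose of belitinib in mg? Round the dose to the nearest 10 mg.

SCr = 283 / 88.4 = 3.201 mg/dL
CrCl = (140 − 35) × 84.2 / (72 × 3.201) = 8841.0 / 230.47 ≈ 38.4 mL/min
CrCl ≈ 38 mL/min → bracket < 45 mL/min.
30% of 400 mg = 120 mg

120 mg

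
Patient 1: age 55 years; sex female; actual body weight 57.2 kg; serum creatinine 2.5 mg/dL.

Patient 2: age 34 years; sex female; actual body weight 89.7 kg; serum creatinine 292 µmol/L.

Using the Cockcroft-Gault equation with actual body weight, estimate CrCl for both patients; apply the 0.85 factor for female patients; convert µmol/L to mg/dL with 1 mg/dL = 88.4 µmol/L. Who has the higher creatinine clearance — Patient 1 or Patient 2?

Patient 1: CrCl = (140 − 55) × 57.2 / (72 × 2.5) × 0.85 = 4862.0 / 180.00 × 0.85 ≈ 23.0 mL/min
Patient 2: SCr = 292 / 88.4 = 3.303 mg/dL
Patient 2: CrCl = (140 − 34) × 89.7 / (72 × 3.303) × 0.85 = 9508.2 / 237.82 × 0.85 ≈ 34.0 mL/min
23.0 vs 34.0 mL/min → Patient 2 is higher.

Patient 2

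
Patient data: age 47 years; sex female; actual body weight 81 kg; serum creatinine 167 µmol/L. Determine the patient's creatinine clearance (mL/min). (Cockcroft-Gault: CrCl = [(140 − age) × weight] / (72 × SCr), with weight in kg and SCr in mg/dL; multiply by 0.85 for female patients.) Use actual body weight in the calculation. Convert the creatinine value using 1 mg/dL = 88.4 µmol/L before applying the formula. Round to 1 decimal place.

47.1 mL/min

SCr = 167 / 88.4 = 1.889 mg/dL
CrCl = (140 − 47) × 81 / (72 × 1.889) × 0.85 = 7533.0 / 136.01 × 0.85 ≈ 47.1 mL/min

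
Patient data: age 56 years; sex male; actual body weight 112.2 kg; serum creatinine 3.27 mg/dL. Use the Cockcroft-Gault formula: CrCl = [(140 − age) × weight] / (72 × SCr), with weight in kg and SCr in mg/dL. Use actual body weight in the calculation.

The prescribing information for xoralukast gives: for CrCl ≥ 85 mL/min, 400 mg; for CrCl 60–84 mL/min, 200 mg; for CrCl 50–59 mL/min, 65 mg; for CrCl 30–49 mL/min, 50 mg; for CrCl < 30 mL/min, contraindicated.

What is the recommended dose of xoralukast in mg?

CrCl = (140 − 56) × 112.2 / (72 × 3.27) = 9424.8 / 235.44 ≈ 40.0 mL/min
CrCl ≈ 40 mL/min → bracket 30–49 mL/min.
Dose for this bracket: 50 mg.

50 mg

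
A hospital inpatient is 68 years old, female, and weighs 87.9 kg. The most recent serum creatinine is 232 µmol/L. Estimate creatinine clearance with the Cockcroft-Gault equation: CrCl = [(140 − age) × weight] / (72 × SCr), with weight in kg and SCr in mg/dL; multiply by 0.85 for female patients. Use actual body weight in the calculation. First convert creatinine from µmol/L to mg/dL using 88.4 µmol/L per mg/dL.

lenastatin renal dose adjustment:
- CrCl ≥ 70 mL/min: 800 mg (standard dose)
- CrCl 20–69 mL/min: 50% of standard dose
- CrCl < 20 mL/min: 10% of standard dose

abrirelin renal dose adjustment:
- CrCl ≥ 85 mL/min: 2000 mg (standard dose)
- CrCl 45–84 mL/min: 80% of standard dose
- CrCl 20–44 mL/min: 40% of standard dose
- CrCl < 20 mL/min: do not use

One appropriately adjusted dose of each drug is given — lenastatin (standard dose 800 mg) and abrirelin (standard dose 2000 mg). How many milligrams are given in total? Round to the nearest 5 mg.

1200 mg

SCr = 232 / 88.4 = 2.624 mg/dL
CrCl = (140 − 68) × 87.9 / (72 × 2.624) × 0.85 = 6328.8 / 188.93 × 0.85 ≈ 28.5 mL/min
CrCl ≈ 28 mL/min.
lenastatin: 20–69 mL/min → 50% of 800 mg = 400 mg.
abrirelin: 20–44 mL/min → 40% of 2000 mg = 800 mg.
Total = 400 + 800 = 1200 mg.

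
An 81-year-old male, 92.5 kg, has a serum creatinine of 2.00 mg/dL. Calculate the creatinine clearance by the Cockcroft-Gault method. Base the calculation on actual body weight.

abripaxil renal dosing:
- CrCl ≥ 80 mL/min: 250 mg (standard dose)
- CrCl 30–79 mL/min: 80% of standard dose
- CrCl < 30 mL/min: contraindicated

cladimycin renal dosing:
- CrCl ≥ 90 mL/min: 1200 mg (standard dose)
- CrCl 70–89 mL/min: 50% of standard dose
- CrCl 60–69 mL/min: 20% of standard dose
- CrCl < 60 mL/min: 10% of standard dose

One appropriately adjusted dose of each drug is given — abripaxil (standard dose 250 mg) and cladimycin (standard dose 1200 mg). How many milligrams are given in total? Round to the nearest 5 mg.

CrCl = (140 − 81) × 92.5 / (72 × 2) = 5457.5 / 144.00 ≈ 37.9 mL/min
CrCl ≈ 38 mL/min.
abripaxil: 30–79 mL/min → 80% of 250 mg = 200 mg.
cladimycin: < 60 mL/min → 10% of 1200 mg = 120 mg.
Total = 200 + 120 = 320 mg.

320 mg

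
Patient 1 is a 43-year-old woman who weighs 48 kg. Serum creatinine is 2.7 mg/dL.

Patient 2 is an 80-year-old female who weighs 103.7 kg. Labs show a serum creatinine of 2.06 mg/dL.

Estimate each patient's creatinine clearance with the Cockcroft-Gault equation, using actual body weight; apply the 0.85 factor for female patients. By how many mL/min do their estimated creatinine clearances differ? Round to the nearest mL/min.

Patient 1: CrCl = (140 − 43) × 48 / (72 × 2.7) × 0.85 = 4656.0 / 194.40 × 0.85 ≈ 20.4 mL/min
Patient 2: CrCl = (140 − 80) × 103.7 / (72 × 2.06) × 0.85 = 6222.0 / 148.32 × 0.85 ≈ 35.7 mL/min
|20.4 − 35.7| = 15.3 mL/min

15 mL/min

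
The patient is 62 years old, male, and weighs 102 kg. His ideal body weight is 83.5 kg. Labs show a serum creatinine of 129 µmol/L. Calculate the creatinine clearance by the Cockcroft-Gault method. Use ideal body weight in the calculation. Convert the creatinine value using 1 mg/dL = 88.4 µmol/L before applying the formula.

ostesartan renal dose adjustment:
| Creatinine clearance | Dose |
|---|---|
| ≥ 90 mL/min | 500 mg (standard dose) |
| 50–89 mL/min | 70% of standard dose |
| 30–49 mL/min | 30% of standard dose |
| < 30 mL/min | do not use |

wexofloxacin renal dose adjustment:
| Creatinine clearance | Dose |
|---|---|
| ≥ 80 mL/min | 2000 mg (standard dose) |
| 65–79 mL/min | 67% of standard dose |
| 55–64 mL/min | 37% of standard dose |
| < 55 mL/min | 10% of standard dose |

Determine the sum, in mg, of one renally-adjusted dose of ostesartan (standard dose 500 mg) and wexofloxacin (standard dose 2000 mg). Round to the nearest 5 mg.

1090 mg

SCr = 129 / 88.4 = 1.459 mg/dL
CrCl = (140 − 62) × 83.5 / (72 × 1.459) = 6513.0 / 105.05 ≈ 62.0 mL/min
CrCl ≈ 62 mL/min.
ostesartan: 50–89 mL/min → 70% of 500 mg = 350 mg.
wexofloxacin: 55–64 mL/min → 37% of 2000 mg = 740 mg.
Total = 350 + 740 = 1090 mg.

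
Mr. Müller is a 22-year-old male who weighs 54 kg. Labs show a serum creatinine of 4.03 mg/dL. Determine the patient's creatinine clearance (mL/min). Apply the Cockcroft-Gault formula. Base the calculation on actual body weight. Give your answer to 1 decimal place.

CrCl = (140 − 22) × 54 / (72 × 4.03) = 6372.0 / 290.16 ≈ 22.0 mL/min

22.0 mL/min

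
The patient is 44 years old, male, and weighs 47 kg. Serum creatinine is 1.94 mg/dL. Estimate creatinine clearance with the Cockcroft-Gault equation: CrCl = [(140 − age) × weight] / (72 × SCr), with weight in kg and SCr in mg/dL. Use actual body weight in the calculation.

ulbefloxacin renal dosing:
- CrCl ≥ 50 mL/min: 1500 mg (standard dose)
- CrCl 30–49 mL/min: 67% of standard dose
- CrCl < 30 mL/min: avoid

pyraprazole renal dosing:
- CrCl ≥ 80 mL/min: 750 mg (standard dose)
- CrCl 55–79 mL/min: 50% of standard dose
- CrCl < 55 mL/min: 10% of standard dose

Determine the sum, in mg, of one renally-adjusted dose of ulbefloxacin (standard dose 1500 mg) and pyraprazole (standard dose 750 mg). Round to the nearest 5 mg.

CrCl = (140 − 44) × 47 / (72 × 1.94) = 4512.0 / 139.68 ≈ 32.3 mL/min
CrCl ≈ 32 mL/min.
ulbefloxacin: 30–49 mL/min → 67% of 1500 mg = 1005 mg.
pyraprazole: < 55 mL/min → 10% of 750 mg = 75 mg.
Total = 1005 + 75 = 1080 mg.

1080 mg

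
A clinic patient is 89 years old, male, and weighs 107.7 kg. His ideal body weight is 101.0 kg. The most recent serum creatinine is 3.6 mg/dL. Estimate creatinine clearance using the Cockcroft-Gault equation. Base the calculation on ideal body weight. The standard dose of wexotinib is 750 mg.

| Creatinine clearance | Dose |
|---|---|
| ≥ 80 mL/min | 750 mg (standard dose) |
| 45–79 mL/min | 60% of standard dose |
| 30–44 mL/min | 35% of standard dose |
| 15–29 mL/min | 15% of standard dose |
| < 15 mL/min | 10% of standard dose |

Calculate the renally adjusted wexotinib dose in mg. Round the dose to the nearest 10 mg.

CrCl = (140 − 89) × 101 / (72 × 3.6) = 5151.0 / 259.20 ≈ 19.9 mL/min
CrCl ≈ 20 mL/min → bracket 15–29 mL/min.
15% of 750 mg = 112.5 mg → 110 mg

110 mg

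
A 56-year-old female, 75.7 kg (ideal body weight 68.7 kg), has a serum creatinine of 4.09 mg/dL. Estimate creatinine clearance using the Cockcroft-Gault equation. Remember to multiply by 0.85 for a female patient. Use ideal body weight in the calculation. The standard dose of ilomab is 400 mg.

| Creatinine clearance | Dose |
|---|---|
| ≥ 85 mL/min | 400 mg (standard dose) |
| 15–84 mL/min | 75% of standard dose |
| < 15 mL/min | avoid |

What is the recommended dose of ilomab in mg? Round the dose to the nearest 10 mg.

300 mg

CrCl = (140 − 56) × 68.7 / (72 × 4.09) × 0.85 = 5770.8 / 294.48 × 0.85 ≈ 16.7 mL/min
CrCl ≈ 17 mL/min → bracket 15–84 mL/min.
75% of 400 mg = 300 mg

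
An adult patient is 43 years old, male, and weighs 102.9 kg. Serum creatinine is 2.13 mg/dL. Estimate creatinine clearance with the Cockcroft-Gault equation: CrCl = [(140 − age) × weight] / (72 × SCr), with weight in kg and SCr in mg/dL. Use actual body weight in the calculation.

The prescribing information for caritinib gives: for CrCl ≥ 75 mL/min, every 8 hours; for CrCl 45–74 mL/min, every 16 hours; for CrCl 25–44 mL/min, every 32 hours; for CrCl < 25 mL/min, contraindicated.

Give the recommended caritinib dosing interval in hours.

every 16 hours

CrCl = (140 − 43) × 102.9 / (72 × 2.13) = 9981.3 / 153.36 ≈ 65.1 mL/min
CrCl ≈ 65 mL/min → bracket 45–74 mL/min → every 16 hours.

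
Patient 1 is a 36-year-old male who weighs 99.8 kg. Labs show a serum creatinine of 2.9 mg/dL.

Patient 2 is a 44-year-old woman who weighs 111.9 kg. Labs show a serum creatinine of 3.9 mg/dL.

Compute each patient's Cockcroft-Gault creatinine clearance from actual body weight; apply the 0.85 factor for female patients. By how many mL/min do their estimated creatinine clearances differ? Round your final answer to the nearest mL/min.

17 mL/min

Patient 1: CrCl = (140 − 36) × 99.8 / (72 × 2.9) = 10379.2 / 208.80 ≈ 49.7 mL/min
Patient 2: CrCl = (140 − 44) × 111.9 / (72 × 3.9) × 0.85 = 10742.4 / 280.80 × 0.85 ≈ 32.5 mL/min
|49.7 − 32.5| = 17.2 mL/min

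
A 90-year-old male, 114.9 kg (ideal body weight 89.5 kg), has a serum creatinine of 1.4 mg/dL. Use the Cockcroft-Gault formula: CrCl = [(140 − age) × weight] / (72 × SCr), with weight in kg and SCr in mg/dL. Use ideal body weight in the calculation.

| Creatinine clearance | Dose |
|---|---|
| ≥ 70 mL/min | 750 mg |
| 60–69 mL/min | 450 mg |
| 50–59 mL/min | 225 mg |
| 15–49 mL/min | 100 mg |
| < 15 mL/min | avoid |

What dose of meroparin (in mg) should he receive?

100 mg

CrCl = (140 − 90) × 89.5 / (72 × 1.4) = 4475.0 / 100.80 ≈ 44.4 mL/min
CrCl ≈ 44 mL/min → bracket 15–49 mL/min.
Dose for this bracket: 100 mg.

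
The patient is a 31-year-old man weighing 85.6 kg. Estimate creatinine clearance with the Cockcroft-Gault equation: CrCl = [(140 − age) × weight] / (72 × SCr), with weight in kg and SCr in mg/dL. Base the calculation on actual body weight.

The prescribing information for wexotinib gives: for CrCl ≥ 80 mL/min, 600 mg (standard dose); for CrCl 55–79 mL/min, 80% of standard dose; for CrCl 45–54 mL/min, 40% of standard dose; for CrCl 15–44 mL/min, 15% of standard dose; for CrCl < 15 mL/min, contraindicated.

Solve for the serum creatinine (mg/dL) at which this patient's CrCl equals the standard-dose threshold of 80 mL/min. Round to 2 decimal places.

1.62 mg/dL

Standard dose requires CrCl ≥ 80 mL/min.
Set (140 − 31) × 85.6 / (72 × SCr) = 80
SCr = (140 − 31) × 85.6 / (72 × 80) = 1.620 mg/dL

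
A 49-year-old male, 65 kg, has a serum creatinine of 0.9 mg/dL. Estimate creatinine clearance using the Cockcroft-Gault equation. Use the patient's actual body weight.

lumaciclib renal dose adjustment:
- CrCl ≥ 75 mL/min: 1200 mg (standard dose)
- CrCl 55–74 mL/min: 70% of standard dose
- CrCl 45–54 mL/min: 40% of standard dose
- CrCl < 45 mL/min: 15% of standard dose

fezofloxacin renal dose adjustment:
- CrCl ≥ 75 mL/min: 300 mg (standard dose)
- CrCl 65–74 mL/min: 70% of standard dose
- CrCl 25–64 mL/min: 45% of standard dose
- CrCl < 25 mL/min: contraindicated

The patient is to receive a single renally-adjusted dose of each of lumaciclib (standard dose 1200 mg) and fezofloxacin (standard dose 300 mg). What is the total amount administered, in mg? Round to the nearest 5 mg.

1500 mg

CrCl = (140 − 49) × 65 / (72 × 0.9) = 5915.0 / 64.80 ≈ 91.3 mL/min
CrCl ≈ 91 mL/min.
lumaciclib: ≥ 75 mL/min → 100% of 1200 mg = 1200 mg.
fezofloxacin: ≥ 75 mL/min → 100% of 300 mg = 300 mg.
Total = 1200 + 300 = 1500 mg.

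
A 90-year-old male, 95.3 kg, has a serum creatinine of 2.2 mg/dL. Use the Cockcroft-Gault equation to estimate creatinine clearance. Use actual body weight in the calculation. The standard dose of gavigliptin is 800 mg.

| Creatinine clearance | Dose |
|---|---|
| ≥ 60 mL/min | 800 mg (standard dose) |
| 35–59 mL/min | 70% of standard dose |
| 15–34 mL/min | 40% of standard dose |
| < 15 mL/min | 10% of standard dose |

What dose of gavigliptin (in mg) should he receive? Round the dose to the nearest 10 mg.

320 mg

CrCl = (140 − 90) × 95.3 / (72 × 2.2) = 4765.0 / 158.40 ≈ 30.1 mL/min
CrCl ≈ 30 mL/min → bracket 15–34 mL/min.
40% of 800 mg = 320 mg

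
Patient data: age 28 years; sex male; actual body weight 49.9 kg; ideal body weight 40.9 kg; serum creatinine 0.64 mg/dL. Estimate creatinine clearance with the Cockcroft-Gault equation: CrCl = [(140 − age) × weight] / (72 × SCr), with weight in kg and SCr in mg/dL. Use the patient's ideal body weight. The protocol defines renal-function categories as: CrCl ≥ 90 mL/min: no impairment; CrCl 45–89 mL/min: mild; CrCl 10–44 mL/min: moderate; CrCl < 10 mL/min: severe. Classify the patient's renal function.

no impairment

CrCl = (140 − 28) × 40.9 / (72 × 0.64) = 4580.8 / 46.08 ≈ 99.4 mL/min
99 mL/min falls in the 'no impairment' range.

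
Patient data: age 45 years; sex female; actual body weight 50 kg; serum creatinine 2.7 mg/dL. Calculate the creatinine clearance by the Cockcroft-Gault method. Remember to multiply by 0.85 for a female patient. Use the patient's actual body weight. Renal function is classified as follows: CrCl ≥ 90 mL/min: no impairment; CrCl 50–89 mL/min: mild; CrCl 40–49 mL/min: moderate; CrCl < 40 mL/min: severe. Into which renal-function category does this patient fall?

CrCl = (140 − 45) × 50 / (72 × 2.7) × 0.85 = 4750.0 / 194.40 × 0.85 ≈ 20.8 mL/min
21 mL/min falls in the 'severe' range.

severe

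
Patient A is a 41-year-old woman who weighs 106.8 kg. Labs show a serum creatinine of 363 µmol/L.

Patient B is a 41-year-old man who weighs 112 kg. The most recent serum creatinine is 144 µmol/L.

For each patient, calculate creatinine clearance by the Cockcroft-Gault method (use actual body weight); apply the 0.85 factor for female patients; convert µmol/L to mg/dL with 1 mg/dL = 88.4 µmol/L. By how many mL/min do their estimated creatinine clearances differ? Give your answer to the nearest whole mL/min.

Patient A: SCr = 363 / 88.4 = 4.106 mg/dL
Patient A: CrCl = (140 − 41) × 106.8 / (72 × 4.106) × 0.85 = 10573.2 / 295.63 × 0.85 ≈ 30.4 mL/min
Patient B: SCr = 144 / 88.4 = 1.629 mg/dL
Patient B: CrCl = (140 − 41) × 112 / (72 × 1.629) = 11088.0 / 117.29 ≈ 94.5 mL/min
|30.4 − 94.5| = 64.1 mL/min

64 mL/min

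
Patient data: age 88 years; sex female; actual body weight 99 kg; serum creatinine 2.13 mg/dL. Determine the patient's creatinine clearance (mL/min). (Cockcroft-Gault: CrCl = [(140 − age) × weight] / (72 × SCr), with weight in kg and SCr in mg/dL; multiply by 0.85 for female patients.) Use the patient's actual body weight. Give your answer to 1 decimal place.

28.5 mL/min

CrCl = (140 − 88) × 99 / (72 × 2.13) × 0.85 = 5148.0 / 153.36 × 0.85 ≈ 28.5 mL/min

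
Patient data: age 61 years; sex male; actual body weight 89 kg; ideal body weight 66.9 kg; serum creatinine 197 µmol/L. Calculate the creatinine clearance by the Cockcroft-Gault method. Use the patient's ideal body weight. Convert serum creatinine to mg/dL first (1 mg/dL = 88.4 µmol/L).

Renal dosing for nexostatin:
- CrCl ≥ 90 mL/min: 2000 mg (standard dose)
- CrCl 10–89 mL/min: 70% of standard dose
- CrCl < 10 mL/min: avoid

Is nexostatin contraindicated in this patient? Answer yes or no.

SCr = 197 / 88.4 = 2.229 mg/dL
CrCl = (140 − 61) × 66.9 / (72 × 2.229) = 5285.1 / 160.49 ≈ 32.9 mL/min
CrCl ≈ 33 mL/min, which is ≥ 10 mL/min.

no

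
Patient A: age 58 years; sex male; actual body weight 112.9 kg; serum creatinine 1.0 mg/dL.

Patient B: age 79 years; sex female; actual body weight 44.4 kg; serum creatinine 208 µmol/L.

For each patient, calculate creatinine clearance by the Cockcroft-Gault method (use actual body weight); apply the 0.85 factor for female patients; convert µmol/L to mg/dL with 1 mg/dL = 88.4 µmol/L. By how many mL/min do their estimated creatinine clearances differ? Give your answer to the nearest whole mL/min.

Patient A: CrCl = (140 − 58) × 112.9 / (72 × 1) = 9257.8 / 72.00 ≈ 128.6 mL/min
Patient B: SCr = 208 / 88.4 = 2.353 mg/dL
Patient B: CrCl = (140 − 79) × 44.4 / (72 × 2.353) × 0.85 = 2708.4 / 169.42 × 0.85 ≈ 13.6 mL/min
|128.6 − 13.6| = 115.0 mL/min

115 mL/min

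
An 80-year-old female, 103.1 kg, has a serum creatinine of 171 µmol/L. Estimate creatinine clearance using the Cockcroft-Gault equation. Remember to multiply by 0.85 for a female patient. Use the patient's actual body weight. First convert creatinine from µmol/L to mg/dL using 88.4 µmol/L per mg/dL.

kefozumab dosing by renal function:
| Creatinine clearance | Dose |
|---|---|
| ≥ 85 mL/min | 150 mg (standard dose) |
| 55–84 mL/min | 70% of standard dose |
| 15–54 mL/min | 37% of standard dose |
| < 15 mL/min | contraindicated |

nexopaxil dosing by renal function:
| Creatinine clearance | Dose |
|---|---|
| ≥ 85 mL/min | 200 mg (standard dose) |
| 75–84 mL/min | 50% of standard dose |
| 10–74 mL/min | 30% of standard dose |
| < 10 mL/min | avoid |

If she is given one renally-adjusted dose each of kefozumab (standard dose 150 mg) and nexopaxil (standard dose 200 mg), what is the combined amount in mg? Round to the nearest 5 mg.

SCr = 171 / 88.4 = 1.934 mg/dL
CrCl = (140 − 80) × 103.1 / (72 × 1.934) × 0.85 = 6186.0 / 139.25 × 0.85 ≈ 37.8 mL/min
CrCl ≈ 38 mL/min.
kefozumab: 15–54 mL/min → 37% of 150 mg = 55.5 mg.
nexopaxil: 10–74 mL/min → 30% of 200 mg = 60 mg.
Total = 55.5 + 60 = 115.5 mg.

115 mg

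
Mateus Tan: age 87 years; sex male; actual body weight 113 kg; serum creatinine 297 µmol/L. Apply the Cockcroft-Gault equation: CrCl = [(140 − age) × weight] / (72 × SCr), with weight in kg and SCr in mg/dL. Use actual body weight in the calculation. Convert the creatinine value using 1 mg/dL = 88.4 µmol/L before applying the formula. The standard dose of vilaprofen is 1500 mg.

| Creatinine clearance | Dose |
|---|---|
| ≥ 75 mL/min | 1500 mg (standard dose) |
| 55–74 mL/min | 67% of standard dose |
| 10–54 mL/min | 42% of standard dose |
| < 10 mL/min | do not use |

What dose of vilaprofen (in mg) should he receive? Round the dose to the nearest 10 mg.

SCr = 297 / 88.4 = 3.36 mg/dL
CrCl = (140 − 87) × 113 / (72 × 3.36) = 5989.0 / 241.92 ≈ 24.8 mL/min
CrCl ≈ 25 mL/min → bracket 10–54 mL/min.
42% of 1500 mg = 630 mg

630 mg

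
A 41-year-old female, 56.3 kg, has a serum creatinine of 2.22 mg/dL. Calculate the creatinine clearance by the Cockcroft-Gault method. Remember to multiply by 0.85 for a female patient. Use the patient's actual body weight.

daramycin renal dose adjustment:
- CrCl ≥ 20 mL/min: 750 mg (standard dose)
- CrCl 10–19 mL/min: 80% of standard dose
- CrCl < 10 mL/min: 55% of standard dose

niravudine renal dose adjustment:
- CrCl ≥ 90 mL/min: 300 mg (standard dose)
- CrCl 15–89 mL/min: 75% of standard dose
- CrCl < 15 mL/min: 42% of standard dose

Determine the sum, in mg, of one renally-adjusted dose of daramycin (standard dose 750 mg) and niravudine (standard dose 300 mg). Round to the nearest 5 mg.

CrCl = (140 − 41) × 56.3 / (72 × 2.22) × 0.85 = 5573.7 / 159.84 × 0.85 ≈ 29.6 mL/min
CrCl ≈ 30 mL/min.
daramycin: ≥ 20 mL/min → 100% of 750 mg = 750 mg.
niravudine: 15–89 mL/min → 75% of 300 mg = 225 mg.
Total = 750 + 225 = 975 mg.

975 mg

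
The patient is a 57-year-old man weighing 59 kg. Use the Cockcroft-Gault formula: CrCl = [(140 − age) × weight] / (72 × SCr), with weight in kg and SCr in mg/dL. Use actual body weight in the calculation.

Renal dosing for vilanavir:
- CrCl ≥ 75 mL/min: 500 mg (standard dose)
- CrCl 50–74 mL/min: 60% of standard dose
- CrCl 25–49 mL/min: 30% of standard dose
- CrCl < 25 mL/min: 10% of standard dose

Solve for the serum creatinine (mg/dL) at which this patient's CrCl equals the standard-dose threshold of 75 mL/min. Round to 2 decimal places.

0.91 mg/dL

Standard dose requires CrCl ≥ 75 mL/min.
Set (140 − 57) × 59 / (72 × SCr) = 75
SCr = (140 − 57) × 59 / (72 × 75) = 0.907 mg/dL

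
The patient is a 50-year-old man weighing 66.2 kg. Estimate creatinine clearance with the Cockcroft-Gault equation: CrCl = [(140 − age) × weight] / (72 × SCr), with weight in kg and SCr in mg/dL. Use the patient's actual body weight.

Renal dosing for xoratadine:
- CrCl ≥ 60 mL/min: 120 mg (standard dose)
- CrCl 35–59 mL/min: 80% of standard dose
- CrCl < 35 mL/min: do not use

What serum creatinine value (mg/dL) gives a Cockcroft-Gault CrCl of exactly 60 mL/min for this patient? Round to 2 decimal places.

Standard dose requires CrCl ≥ 60 mL/min.
Set (140 − 50) × 66.2 / (72 × SCr) = 60
SCr = (140 − 50) × 66.2 / (72 × 60) = 1.379 mg/dL

1.38 mg/dL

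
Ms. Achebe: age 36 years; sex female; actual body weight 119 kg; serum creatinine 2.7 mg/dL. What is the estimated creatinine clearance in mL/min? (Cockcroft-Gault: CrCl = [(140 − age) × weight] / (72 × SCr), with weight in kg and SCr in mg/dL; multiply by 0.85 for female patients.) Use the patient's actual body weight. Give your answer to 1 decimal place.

54.1 mL/min

CrCl = (140 − 36) × 119 / (72 × 2.7) × 0.85 = 12376.0 / 194.40 × 0.85 ≈ 54.1 mL/min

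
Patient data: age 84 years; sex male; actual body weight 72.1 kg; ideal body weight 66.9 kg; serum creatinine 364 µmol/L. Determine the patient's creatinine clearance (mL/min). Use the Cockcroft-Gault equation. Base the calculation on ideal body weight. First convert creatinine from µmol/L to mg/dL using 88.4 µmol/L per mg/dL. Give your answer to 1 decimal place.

SCr = 364 / 88.4 = 4.118 mg/dL
CrCl = (140 − 84) × 66.9 / (72 × 4.118) = 3746.4 / 296.50 ≈ 12.6 mL/min

12.6 mL/min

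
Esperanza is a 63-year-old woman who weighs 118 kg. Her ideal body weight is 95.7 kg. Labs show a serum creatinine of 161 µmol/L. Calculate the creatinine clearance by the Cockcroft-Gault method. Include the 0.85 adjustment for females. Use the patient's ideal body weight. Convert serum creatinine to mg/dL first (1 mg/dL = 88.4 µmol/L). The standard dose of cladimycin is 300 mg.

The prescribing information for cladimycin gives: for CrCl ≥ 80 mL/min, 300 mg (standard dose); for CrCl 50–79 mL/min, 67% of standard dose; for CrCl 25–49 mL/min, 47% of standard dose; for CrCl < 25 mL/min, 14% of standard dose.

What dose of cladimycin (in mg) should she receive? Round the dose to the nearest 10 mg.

SCr = 161 / 88.4 = 1.821 mg/dL
CrCl = (140 − 63) × 95.7 / (72 × 1.821) × 0.85 = 7368.9 / 131.11 × 0.85 ≈ 47.8 mL/min
CrCl ≈ 48 mL/min → bracket 25–49 mL/min.
47% of 300 mg = 141 mg → 140 mg

140 mg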